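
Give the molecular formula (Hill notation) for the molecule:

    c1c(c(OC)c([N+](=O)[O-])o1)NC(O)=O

Heavy atoms from the SMILES: 6 C, 2 N, 6 O.
Implicit hydrogens by atom environment:
  3 × C (aromatic): no H
  3 × O: no H
  1 × C: 3 H
  1 × C (aromatic): 1 H
  1 × C: no H
  1 × N: 1 H
  1 × N (charge +1): no H
  1 × O: 1 H
  1 × O (aromatic): no H
  1 × O (charge -1): no H
  Total hydrogens = 6.
Molecular formula: C6H6N2O6

C6H6N2O6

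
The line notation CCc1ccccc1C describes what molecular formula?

Heavy atoms from the SMILES: 9 C.
Implicit hydrogens by atom environment:
  4 × C (aromatic): 1 H each → 4
  2 × C: 3 H each → 6
  2 × C (aromatic): no H
  1 × C: 2 H
  Total hydrogens = 12.
Molecular formula: C9H12

C9H12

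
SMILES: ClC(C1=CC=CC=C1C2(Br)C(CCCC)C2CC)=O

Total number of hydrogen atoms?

20

Hydrogens are implicit in SMILES; fill each atom to its normal valence:
  4 × C: 2 H each → 8
  4 × C (aromatic): 1 H each → 4
  2 × C: 3 H each → 6
  2 × C: 1 H each → 2
  2 × C: no H
  2 × C (aromatic): no H
  1 × Br: no H
  1 × Cl: no H
  1 × O: no H
  Total hydrogens = 20.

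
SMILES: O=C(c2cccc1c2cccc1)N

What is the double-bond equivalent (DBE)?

8

Molecular formula from the SMILES: C11H9NO.
DoU = (2C + 2 + N − H − X)/2 = (2·11 + 2 + 1 − 9 − 0)/2 = 16/2 = 8.
(Structurally: 2 ring(s) + 6 π bond(s) = 8.)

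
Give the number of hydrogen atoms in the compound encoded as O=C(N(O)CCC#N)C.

Hydrogens are implicit in SMILES; fill each atom to its normal valence:
  2 × C: 2 H each → 4
  2 × C: no H
  2 × N: no H
  1 × C: 3 H
  1 × O: 1 H
  1 × O: no H
  Total hydrogens = 8.

8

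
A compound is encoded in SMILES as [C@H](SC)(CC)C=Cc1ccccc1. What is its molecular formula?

C12H16S

Heavy atoms from the SMILES: 12 C, 1 S.
Implicit hydrogens by atom environment:
  5 × C (aromatic): 1 H each → 5
  3 × C: 1 H each → 3
  2 × C: 3 H each → 6
  1 × C: 2 H
  1 × C (aromatic): no H
  1 × S: no H
  Total hydrogens = 16.
Molecular formula: C12H16S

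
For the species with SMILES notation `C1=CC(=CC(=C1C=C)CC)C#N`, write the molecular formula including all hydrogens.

C11H11N

Heavy atoms from the SMILES: 11 C, 1 N.
Implicit hydrogens by atom environment:
  3 × C (aromatic): 1 H each → 3
  3 × C (aromatic): no H
  2 × C: 2 H each → 4
  1 × C: 3 H
  1 × C: 1 H
  1 × C: no H
  1 × N: no H
  Total hydrogens = 11.
Molecular formula: C11H11N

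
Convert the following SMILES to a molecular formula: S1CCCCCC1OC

C7H14OS

Heavy atoms from the SMILES: 7 C, 1 O, 1 S.
Implicit hydrogens by atom environment:
  5 × C: 2 H each → 10
  1 × C: 3 H
  1 × C: 1 H
  1 × O: no H
  1 × S: no H
  Total hydrogens = 14.
Molecular formula: C7H14OS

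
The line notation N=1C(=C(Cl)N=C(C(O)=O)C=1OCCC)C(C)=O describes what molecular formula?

Heavy atoms from the SMILES: 10 C, 1 Cl, 2 N, 4 O.
Implicit hydrogens by atom environment:
  4 × C (aromatic): no H
  3 × O: no H
  2 × C: 3 H each → 6
  2 × C: 2 H each → 4
  2 × C: no H
  2 × N (aromatic): no H
  1 × Cl: no H
  1 × O: 1 H
  Total hydrogens = 11.
Molecular formula: C10H11ClN2O4

C10H11ClN2O4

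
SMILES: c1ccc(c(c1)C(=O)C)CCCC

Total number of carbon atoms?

The symbol for carbon appears 12 times in the SMILES. Lowercase c denotes aromatic carbon and counts toward C.

12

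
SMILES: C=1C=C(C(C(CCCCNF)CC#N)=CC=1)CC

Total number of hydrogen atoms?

21

Hydrogens are implicit in SMILES; fill each atom to its normal valence:
  6 × C: 2 H each → 12
  4 × C (aromatic): 1 H each → 4
  2 × C (aromatic): no H
  1 × C: 3 H
  1 × C: 1 H
  1 × C: no H
  1 × F: no H
  1 × N: 1 H
  1 × N: no H
  Total hydrogens = 21.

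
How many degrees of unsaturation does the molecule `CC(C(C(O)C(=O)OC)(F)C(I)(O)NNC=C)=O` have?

Molecular formula from the SMILES: C9H14FIN2O5.
DoU = (2C + 2 + N − H − X)/2 = (2·9 + 2 + 2 − 14 − 2)/2 = 6/2 = 3.
(Structurally: 0 ring(s) + 3 π bond(s) = 3.)

3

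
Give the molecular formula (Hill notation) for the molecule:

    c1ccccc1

C6H6

Heavy atoms from the SMILES: 6 C.
Implicit hydrogens by atom environment:
  6 × C (aromatic): 1 H each → 6
  Total hydrogens = 6.
Molecular formula: C6H6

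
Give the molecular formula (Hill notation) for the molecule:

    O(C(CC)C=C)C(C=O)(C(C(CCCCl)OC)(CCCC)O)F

Heavy atoms from the SMILES: 17 C, 1 Cl, 1 F, 4 O.
Implicit hydrogens by atom environment:
  8 × C: 2 H each → 16
  4 × C: 1 H each → 4
  3 × C: 3 H each → 9
  3 × O: no H
  2 × C: no H
  1 × Cl: no H
  1 × F: no H
  1 × O: 1 H
  Total hydrogens = 30.
Molecular formula: C17H30ClFO4

C17H30ClFO4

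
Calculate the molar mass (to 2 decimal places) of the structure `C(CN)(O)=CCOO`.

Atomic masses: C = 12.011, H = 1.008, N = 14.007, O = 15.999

Molecular formula: C4H9NO3.
M = 4×12.011 + 9×1.008 + 1×14.007 + 3×15.999 = 119.12 g/mol.

119.12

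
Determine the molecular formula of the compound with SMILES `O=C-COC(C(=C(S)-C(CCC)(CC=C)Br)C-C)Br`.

C14H22Br2O2S

Heavy atoms from the SMILES: 2 Br, 14 C, 2 O, 1 S.
Implicit hydrogens by atom environment:
  6 × C: 2 H each → 12
  3 × C: 1 H each → 3
  3 × C: no H
  2 × Br: no H
  2 × C: 3 H each → 6
  2 × O: no H
  1 × S: 1 H
  Total hydrogens = 22.
Molecular formula: C14H22Br2O2S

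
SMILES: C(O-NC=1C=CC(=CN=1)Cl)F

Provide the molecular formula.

Heavy atoms from the SMILES: 6 C, 1 Cl, 1 F, 2 N, 1 O.
Implicit hydrogens by atom environment:
  3 × C (aromatic): 1 H each → 3
  2 × C (aromatic): no H
  1 × C: 2 H
  1 × Cl: no H
  1 × F: no H
  1 × N: 1 H
  1 × N (aromatic): no H
  1 × O: no H
  Total hydrogens = 6.
Molecular formula: C6H6ClFN2O

C6H6ClFN2O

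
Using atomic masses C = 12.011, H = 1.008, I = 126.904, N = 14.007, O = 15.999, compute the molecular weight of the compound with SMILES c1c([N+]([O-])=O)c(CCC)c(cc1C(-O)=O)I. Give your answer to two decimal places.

335.10

Molecular formula: C10H10INO4.
M = 10×12.011 + 10×1.008 + 1×126.904 + 1×14.007 + 4×15.999 = 335.10 g/mol.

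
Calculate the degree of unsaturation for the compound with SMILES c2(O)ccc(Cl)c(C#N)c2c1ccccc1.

Molecular formula from the SMILES: C13H8ClNO.
DoU = (2C + 2 + N − H − X)/2 = (2·13 + 2 + 1 − 8 − 1)/2 = 20/2 = 10.
(Structurally: 2 ring(s) + 8 π bond(s) = 10.)

10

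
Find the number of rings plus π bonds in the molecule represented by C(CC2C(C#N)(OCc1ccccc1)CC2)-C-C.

Molecular formula from the SMILES: C16H21NO.
DoU = (2C + 2 + N − H − X)/2 = (2·16 + 2 + 1 − 21 − 0)/2 = 14/2 = 7.
(Structurally: 2 ring(s) + 5 π bond(s) = 7.)

7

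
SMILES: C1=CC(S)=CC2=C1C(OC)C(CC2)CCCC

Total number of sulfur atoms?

1

The symbol for sulfur appears 1 time in the SMILES.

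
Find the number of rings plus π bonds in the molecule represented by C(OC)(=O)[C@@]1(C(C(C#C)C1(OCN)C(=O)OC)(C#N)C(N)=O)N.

Molecular formula from the SMILES: C13H16N4O6.
DoU = (2C + 2 + N − H − X)/2 = (2·13 + 2 + 4 − 16 − 0)/2 = 16/2 = 8.
(Structurally: 1 ring(s) + 7 π bond(s) = 8.)

8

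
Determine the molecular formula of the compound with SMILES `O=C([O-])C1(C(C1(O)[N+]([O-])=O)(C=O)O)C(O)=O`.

Heavy atoms from the SMILES: 6 C, 1 N, 9 O.
Implicit hydrogens by atom environment:
  5 × C: no H
  4 × O: no H
  3 × O: 1 H each → 3
  2 × O (charge -1): no H
  1 × C: 1 H
  1 × N (charge +1): no H
  Total hydrogens = 4.
Net charge -1.
Molecular formula: C6H4NO9-

C6H4NO9-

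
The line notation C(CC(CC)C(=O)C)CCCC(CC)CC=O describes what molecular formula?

Heavy atoms from the SMILES: 15 C, 2 O.
Implicit hydrogens by atom environment:
  8 × C: 2 H each → 16
  3 × C: 3 H each → 9
  3 × C: 1 H each → 3
  2 × O: no H
  1 × C: no H
  Total hydrogens = 28.
Molecular formula: C15H28O2

C15H28O2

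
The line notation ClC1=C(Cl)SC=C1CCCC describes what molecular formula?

C8H10Cl2S

Heavy atoms from the SMILES: 8 C, 2 Cl, 1 S.
Implicit hydrogens by atom environment:
  3 × C: 2 H each → 6
  3 × C (aromatic): no H
  2 × Cl: no H
  1 × C: 3 H
  1 × C (aromatic): 1 H
  1 × S (aromatic): no H
  Total hydrogens = 10.
Molecular formula: C8H10Cl2S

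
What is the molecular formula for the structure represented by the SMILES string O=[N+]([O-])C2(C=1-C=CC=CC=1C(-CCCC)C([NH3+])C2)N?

C14H22N3O2+

Heavy atoms from the SMILES: 14 C, 3 N, 2 O.
Implicit hydrogens by atom environment:
  4 × C: 2 H each → 8
  4 × C (aromatic): 1 H each → 4
  2 × C: 1 H each → 2
  2 × C (aromatic): no H
  1 × C: 3 H
  1 × C: no H
  1 × N (charge +1): 3 H
  1 × N: 2 H
  1 × N (charge +1): no H
  1 × O: no H
  1 × O (charge -1): no H
  Total hydrogens = 22.
Net charge +1.
Molecular formula: C14H22N3O2+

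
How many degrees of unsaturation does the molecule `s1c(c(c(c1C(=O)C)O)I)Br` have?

4

Molecular formula from the SMILES: C6H4BrIO2S.
DoU = (2C + 2 + N − H − X)/2 = (2·6 + 2 + 0 − 4 − 2)/2 = 8/2 = 4.
(Structurally: 1 ring(s) + 3 π bond(s) = 4.)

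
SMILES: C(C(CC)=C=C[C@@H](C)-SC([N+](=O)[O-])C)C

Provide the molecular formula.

Heavy atoms from the SMILES: 11 C, 1 N, 2 O, 1 S.
Implicit hydrogens by atom environment:
  4 × C: 3 H each → 12
  3 × C: 1 H each → 3
  2 × C: 2 H each → 4
  2 × C: no H
  1 × N (charge +1): no H
  1 × O: no H
  1 × O (charge -1): no H
  1 × S: no H
  Total hydrogens = 19.
Molecular formula: C11H19NO2S

C11H19NO2S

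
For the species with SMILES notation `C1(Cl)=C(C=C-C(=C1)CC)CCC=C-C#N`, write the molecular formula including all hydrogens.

C13H14ClN

Heavy atoms from the SMILES: 13 C, 1 Cl, 1 N.
Implicit hydrogens by atom environment:
  3 × C: 2 H each → 6
  3 × C (aromatic): 1 H each → 3
  3 × C (aromatic): no H
  2 × C: 1 H each → 2
  1 × C: 3 H
  1 × C: no H
  1 × Cl: no H
  1 × N: no H
  Total hydrogens = 14.
Molecular formula: C13H14ClN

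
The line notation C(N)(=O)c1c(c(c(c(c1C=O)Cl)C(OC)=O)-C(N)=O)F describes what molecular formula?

Heavy atoms from the SMILES: 11 C, 1 Cl, 1 F, 2 N, 5 O.
Implicit hydrogens by atom environment:
  6 × C (aromatic): no H
  5 × O: no H
  3 × C: no H
  2 × N: 2 H each → 4
  1 × C: 3 H
  1 × C: 1 H
  1 × Cl: no H
  1 × F: no H
  Total hydrogens = 8.
Molecular formula: C11H8ClFN2O5

C11H8ClFN2O5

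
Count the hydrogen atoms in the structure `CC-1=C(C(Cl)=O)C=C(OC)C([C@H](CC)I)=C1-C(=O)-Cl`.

13

Hydrogens are implicit in SMILES; fill each atom to its normal valence:
  5 × C (aromatic): no H
  3 × C: 3 H each → 9
  3 × O: no H
  2 × C: no H
  2 × Cl: no H
  1 × C: 2 H
  1 × C (aromatic): 1 H
  1 × C: 1 H
  1 × I: no H
  Total hydrogens = 13.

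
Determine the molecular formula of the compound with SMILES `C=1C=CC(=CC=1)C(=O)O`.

C7H6O2

Heavy atoms from the SMILES: 7 C, 2 O.
Implicit hydrogens by atom environment:
  5 × C (aromatic): 1 H each → 5
  1 × C (aromatic): no H
  1 × C: no H
  1 × O: 1 H
  1 × O: no H
  Total hydrogens = 6.
Molecular formula: C7H6O2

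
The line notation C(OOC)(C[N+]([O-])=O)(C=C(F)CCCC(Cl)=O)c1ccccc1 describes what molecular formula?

Heavy atoms from the SMILES: 15 C, 1 Cl, 1 F, 1 N, 5 O.
Implicit hydrogens by atom environment:
  5 × C (aromatic): 1 H each → 5
  4 × C: 2 H each → 8
  4 × O: no H
  3 × C: no H
  1 × C: 3 H
  1 × C: 1 H
  1 × C (aromatic): no H
  1 × Cl: no H
  1 × F: no H
  1 × N (charge +1): no H
  1 × O (charge -1): no H
  Total hydrogens = 17.
Molecular formula: C15H17ClFNO5

C15H17ClFNO5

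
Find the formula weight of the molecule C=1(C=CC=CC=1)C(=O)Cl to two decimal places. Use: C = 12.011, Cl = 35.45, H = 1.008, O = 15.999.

140.57

Molecular formula: C7H5ClO.
M = 7×12.011 + 1×35.45 + 5×1.008 + 1×15.999 = 140.57 g/mol.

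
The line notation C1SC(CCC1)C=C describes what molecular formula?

Heavy atoms from the SMILES: 7 C, 1 S.
Implicit hydrogens by atom environment:
  5 × C: 2 H each → 10
  2 × C: 1 H each → 2
  1 × S: no H
  Total hydrogens = 12.
Molecular formula: C7H12S

C7H12S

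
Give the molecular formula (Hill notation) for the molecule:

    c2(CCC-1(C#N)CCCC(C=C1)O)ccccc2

Heavy atoms from the SMILES: 16 C, 1 N, 1 O.
Implicit hydrogens by atom environment:
  5 × C: 2 H each → 10
  5 × C (aromatic): 1 H each → 5
  3 × C: 1 H each → 3
  2 × C: no H
  1 × C (aromatic): no H
  1 × N: no H
  1 × O: 1 H
  Total hydrogens = 19.
Molecular formula: C16H19NO

C16H19NO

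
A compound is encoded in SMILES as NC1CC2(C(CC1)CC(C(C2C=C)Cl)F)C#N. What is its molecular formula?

C13H18ClFN2

Heavy atoms from the SMILES: 13 C, 1 Cl, 1 F, 2 N.
Implicit hydrogens by atom environment:
  6 × C: 1 H each → 6
  5 × C: 2 H each → 10
  2 × C: no H
  1 × Cl: no H
  1 × F: no H
  1 × N: 2 H
  1 × N: no H
  Total hydrogens = 18.
Molecular formula: C13H18ClFN2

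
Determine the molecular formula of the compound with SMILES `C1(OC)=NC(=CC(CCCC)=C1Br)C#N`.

Heavy atoms from the SMILES: 1 Br, 11 C, 2 N, 1 O.
Implicit hydrogens by atom environment:
  4 × C (aromatic): no H
  3 × C: 2 H each → 6
  2 × C: 3 H each → 6
  1 × Br: no H
  1 × C (aromatic): 1 H
  1 × C: no H
  1 × N (aromatic): no H
  1 × N: no H
  1 × O: no H
  Total hydrogens = 13.
Molecular formula: C11H13BrN2O

C11H13BrN2O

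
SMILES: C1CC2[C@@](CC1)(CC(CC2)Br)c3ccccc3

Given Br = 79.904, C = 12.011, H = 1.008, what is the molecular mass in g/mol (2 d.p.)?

Molecular formula: C16H21Br.
M = 1×79.904 + 16×12.011 + 21×1.008 = 293.25 g/mol.

293.25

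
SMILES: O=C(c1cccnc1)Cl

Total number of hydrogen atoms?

4

Hydrogens are implicit in SMILES; fill each atom to its normal valence:
  4 × C (aromatic): 1 H each → 4
  1 × C (aromatic): no H
  1 × C: no H
  1 × Cl: no H
  1 × N (aromatic): no H
  1 × O: no H
  Total hydrogens = 4.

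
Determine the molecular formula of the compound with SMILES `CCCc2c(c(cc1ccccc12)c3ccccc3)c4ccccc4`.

Heavy atoms from the SMILES: 25 C.
Implicit hydrogens by atom environment:
  15 × C (aromatic): 1 H each → 15
  7 × C (aromatic): no H
  2 × C: 2 H each → 4
  1 × C: 3 H
  Total hydrogens = 22.
Molecular formula: C25H22

C25H22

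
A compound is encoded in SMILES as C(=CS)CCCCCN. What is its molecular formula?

Heavy atoms from the SMILES: 7 C, 1 N, 1 S.
Implicit hydrogens by atom environment:
  5 × C: 2 H each → 10
  2 × C: 1 H each → 2
  1 × N: 2 H
  1 × S: 1 H
  Total hydrogens = 15.
Molecular formula: C7H15NS

C7H15NS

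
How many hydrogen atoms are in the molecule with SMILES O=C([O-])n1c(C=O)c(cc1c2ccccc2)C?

Hydrogens are implicit in SMILES; fill each atom to its normal valence:
  6 × C (aromatic): 1 H each → 6
  4 × C (aromatic): no H
  2 × O: no H
  1 × C: 3 H
  1 × C: 1 H
  1 × C: no H
  1 × N (aromatic): no H
  1 × O (charge -1): no H
  Total hydrogens = 10.

10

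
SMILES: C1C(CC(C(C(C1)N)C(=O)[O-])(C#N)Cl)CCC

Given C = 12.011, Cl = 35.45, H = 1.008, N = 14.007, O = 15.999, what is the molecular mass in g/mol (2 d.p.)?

Molecular formula: C12H18ClN2O2-.
M = 12×12.011 + 1×35.45 + 18×1.008 + 2×14.007 + 2×15.999 = 257.74 g/mol.

257.74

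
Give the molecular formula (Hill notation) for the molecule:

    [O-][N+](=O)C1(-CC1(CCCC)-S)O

Heavy atoms from the SMILES: 7 C, 1 N, 3 O, 1 S.
Implicit hydrogens by atom environment:
  4 × C: 2 H each → 8
  2 × C: no H
  1 × C: 3 H
  1 × N (charge +1): no H
  1 × O: 1 H
  1 × O: no H
  1 × O (charge -1): no H
  1 × S: 1 H
  Total hydrogens = 13.
Molecular formula: C7H13NO3S

C7H13NO3S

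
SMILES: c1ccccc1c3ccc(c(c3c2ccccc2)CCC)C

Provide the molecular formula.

Heavy atoms from the SMILES: 22 C.
Implicit hydrogens by atom environment:
  12 × C (aromatic): 1 H each → 12
  6 × C (aromatic): no H
  2 × C: 3 H each → 6
  2 × C: 2 H each → 4
  Total hydrogens = 22.
Molecular formula: C22H22

C22H22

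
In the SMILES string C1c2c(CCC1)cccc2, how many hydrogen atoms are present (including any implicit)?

Hydrogens are implicit in SMILES; fill each atom to its normal valence:
  4 × C: 2 H each → 8
  4 × C (aromatic): 1 H each → 4
  2 × C (aromatic): no H
  Total hydrogens = 12.

12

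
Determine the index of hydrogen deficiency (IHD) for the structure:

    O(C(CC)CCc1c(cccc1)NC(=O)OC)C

5

Molecular formula from the SMILES: C14H21NO3.
DoU = (2C + 2 + N − H − X)/2 = (2·14 + 2 + 1 − 21 − 0)/2 = 10/2 = 5.
(Structurally: 1 ring(s) + 4 π bond(s) = 5.)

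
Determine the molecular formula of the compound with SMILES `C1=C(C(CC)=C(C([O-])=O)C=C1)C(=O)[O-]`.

Heavy atoms from the SMILES: 10 C, 4 O.
Implicit hydrogens by atom environment:
  3 × C (aromatic): 1 H each → 3
  3 × C (aromatic): no H
  2 × C: no H
  2 × O: no H
  2 × O (charge -1): no H
  1 × C: 3 H
  1 × C: 2 H
  Total hydrogens = 8.
Net charge -2.
Molecular formula: [C10H8O4]2-

[C10H8O4]2-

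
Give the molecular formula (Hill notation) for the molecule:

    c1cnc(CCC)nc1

C7H10N2

Heavy atoms from the SMILES: 7 C, 2 N.
Implicit hydrogens by atom environment:
  3 × C (aromatic): 1 H each → 3
  2 × C: 2 H each → 4
  2 × N (aromatic): no H
  1 × C: 3 H
  1 × C (aromatic): no H
  Total hydrogens = 10.
Molecular formula: C7H10N2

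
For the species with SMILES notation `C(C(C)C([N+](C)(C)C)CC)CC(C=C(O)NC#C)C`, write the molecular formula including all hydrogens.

C16H31N2O+

Heavy atoms from the SMILES: 16 C, 2 N, 1 O.
Implicit hydrogens by atom environment:
  6 × C: 3 H each → 18
  5 × C: 1 H each → 5
  3 × C: 2 H each → 6
  2 × C: no H
  1 × N: 1 H
  1 × N (charge +1): no H
  1 × O: 1 H
  Total hydrogens = 31.
Net charge +1.
Molecular formula: C16H31N2O+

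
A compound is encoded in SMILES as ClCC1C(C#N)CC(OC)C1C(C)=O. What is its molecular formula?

C10H14ClNO2

Heavy atoms from the SMILES: 10 C, 1 Cl, 1 N, 2 O.
Implicit hydrogens by atom environment:
  4 × C: 1 H each → 4
  2 × C: 3 H each → 6
  2 × C: 2 H each → 4
  2 × C: no H
  2 × O: no H
  1 × Cl: no H
  1 × N: no H
  Total hydrogens = 14.
Molecular formula: C10H14ClNO2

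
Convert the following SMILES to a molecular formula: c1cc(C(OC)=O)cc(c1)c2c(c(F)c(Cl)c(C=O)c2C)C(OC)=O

Heavy atoms from the SMILES: 18 C, 1 Cl, 1 F, 5 O.
Implicit hydrogens by atom environment:
  8 × C (aromatic): no H
  5 × O: no H
  4 × C (aromatic): 1 H each → 4
  3 × C: 3 H each → 9
  2 × C: no H
  1 × C: 1 H
  1 × Cl: no H
  1 × F: no H
  Total hydrogens = 14.
Molecular formula: C18H14ClFO5

C18H14ClFO5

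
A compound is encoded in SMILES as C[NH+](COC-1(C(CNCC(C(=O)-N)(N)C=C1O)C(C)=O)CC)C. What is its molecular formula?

Heavy atoms from the SMILES: 15 C, 4 N, 4 O.
Implicit hydrogens by atom environment:
  5 × C: no H
  4 × C: 3 H each → 12
  4 × C: 2 H each → 8
  3 × O: no H
  2 × C: 1 H each → 2
  2 × N: 2 H each → 4
  1 × N: 1 H
  1 × N (charge +1): 1 H
  1 × O: 1 H
  Total hydrogens = 29.
Net charge +1.
Molecular formula: C15H29N4O4+

C15H29N4O4+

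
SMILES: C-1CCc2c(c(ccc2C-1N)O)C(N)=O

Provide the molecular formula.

C11H14N2O2

Heavy atoms from the SMILES: 11 C, 2 N, 2 O.
Implicit hydrogens by atom environment:
  4 × C (aromatic): no H
  3 × C: 2 H each → 6
  2 × C (aromatic): 1 H each → 2
  2 × N: 2 H each → 4
  1 × C: 1 H
  1 × C: no H
  1 × O: 1 H
  1 × O: no H
  Total hydrogens = 14.
Molecular formula: C11H14N2O2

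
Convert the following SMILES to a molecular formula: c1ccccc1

C6H6

Heavy atoms from the SMILES: 6 C.
Implicit hydrogens by atom environment:
  6 × C (aromatic): 1 H each → 6
  Total hydrogens = 6.
Molecular formula: C6H6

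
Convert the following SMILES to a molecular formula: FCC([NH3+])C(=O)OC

C4H9FNO2+

Heavy atoms from the SMILES: 4 C, 1 F, 1 N, 2 O.
Implicit hydrogens by atom environment:
  2 × O: no H
  1 × C: 3 H
  1 × C: 2 H
  1 × C: 1 H
  1 × C: no H
  1 × F: no H
  1 × N (charge +1): 3 H
  Total hydrogens = 9.
Net charge +1.
Molecular formula: C4H9FNO2+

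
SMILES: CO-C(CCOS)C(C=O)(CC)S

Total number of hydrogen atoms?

Hydrogens are implicit in SMILES; fill each atom to its normal valence:
  3 × C: 2 H each → 6
  3 × O: no H
  2 × C: 3 H each → 6
  2 × C: 1 H each → 2
  2 × S: 1 H each → 2
  1 × C: no H
  Total hydrogens = 16.

16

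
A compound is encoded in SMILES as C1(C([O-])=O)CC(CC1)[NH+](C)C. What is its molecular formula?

C8H15NO2

Heavy atoms from the SMILES: 8 C, 1 N, 2 O.
Implicit hydrogens by atom environment:
  3 × C: 2 H each → 6
  2 × C: 3 H each → 6
  2 × C: 1 H each → 2
  1 × C: no H
  1 × N (charge +1): 1 H
  1 × O: no H
  1 × O (charge -1): no H
  Total hydrogens = 15.
Molecular formula: C8H15NO2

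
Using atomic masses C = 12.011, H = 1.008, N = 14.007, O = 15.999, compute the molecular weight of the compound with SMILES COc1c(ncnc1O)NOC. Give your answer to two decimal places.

Molecular formula: C6H9N3O3.
M = 6×12.011 + 9×1.008 + 3×14.007 + 3×15.999 = 171.16 g/mol.

171.16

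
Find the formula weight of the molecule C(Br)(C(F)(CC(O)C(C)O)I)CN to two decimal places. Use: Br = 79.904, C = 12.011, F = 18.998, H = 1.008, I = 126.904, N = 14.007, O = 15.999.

Molecular formula: C7H14BrFINO2.
M = 1×79.904 + 7×12.011 + 1×18.998 + 14×1.008 + 1×126.904 + 1×14.007 + 2×15.999 = 370.00 g/mol.

370.00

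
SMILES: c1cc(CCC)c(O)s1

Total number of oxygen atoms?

The symbol for oxygen appears 1 time in the SMILES.

1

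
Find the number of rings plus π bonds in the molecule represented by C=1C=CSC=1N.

3

Molecular formula from the SMILES: C4H5NS.
DoU = (2C + 2 + N − H − X)/2 = (2·4 + 2 + 1 − 5 − 0)/2 = 6/2 = 3.
(Structurally: 1 ring(s) + 2 π bond(s) = 3.)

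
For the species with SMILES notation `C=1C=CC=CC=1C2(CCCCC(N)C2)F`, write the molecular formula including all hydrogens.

Heavy atoms from the SMILES: 13 C, 1 F, 1 N.
Implicit hydrogens by atom environment:
  5 × C: 2 H each → 10
  5 × C (aromatic): 1 H each → 5
  1 × C: 1 H
  1 × C: no H
  1 × C (aromatic): no H
  1 × F: no H
  1 × N: 2 H
  Total hydrogens = 18.
Molecular formula: C13H18FN

C13H18FN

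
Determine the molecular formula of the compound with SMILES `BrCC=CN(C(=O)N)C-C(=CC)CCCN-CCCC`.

Heavy atoms from the SMILES: 1 Br, 15 C, 3 N, 1 O.
Implicit hydrogens by atom environment:
  8 × C: 2 H each → 16
  3 × C: 1 H each → 3
  2 × C: 3 H each → 6
  2 × C: no H
  1 × Br: no H
  1 × N: 2 H
  1 × N: 1 H
  1 × N: no H
  1 × O: no H
  Total hydrogens = 28.
Molecular formula: C15H28BrN3O

C15H28BrN3O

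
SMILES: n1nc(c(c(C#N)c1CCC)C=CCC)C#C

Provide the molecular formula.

C14H15N3

Heavy atoms from the SMILES: 14 C, 3 N.
Implicit hydrogens by atom environment:
  4 × C (aromatic): no H
  3 × C: 2 H each → 6
  3 × C: 1 H each → 3
  2 × C: 3 H each → 6
  2 × C: no H
  2 × N (aromatic): no H
  1 × N: no H
  Total hydrogens = 15.
Molecular formula: C14H15N3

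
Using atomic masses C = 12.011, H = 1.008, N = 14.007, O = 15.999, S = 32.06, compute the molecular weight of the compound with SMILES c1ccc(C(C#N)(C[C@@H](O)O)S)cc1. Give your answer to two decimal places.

209.26

Molecular formula: C10H11NO2S.
M = 10×12.011 + 11×1.008 + 1×14.007 + 2×15.999 + 1×32.06 = 209.26 g/mol.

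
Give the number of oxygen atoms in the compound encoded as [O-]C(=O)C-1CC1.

The symbol for oxygen appears 2 times in the SMILES.

2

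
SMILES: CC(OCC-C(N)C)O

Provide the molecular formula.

C6H15NO2

Heavy atoms from the SMILES: 6 C, 1 N, 2 O.
Implicit hydrogens by atom environment:
  2 × C: 3 H each → 6
  2 × C: 2 H each → 4
  2 × C: 1 H each → 2
  1 × N: 2 H
  1 × O: 1 H
  1 × O: no H
  Total hydrogens = 15.
Molecular formula: C6H15NO2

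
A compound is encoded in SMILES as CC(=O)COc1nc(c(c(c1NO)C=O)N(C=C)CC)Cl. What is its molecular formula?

C13H16ClN3O4

Heavy atoms from the SMILES: 13 C, 1 Cl, 3 N, 4 O.
Implicit hydrogens by atom environment:
  5 × C (aromatic): no H
  3 × C: 2 H each → 6
  3 × O: no H
  2 × C: 3 H each → 6
  2 × C: 1 H each → 2
  1 × C: no H
  1 × Cl: no H
  1 × N: 1 H
  1 × N (aromatic): no H
  1 × N: no H
  1 × O: 1 H
  Total hydrogens = 16.
Molecular formula: C13H16ClN3O4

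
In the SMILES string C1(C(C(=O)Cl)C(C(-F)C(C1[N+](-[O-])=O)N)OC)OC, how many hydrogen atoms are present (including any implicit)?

Hydrogens are implicit in SMILES; fill each atom to its normal valence:
  6 × C: 1 H each → 6
  4 × O: no H
  2 × C: 3 H each → 6
  1 × C: no H
  1 × Cl: no H
  1 × F: no H
  1 × N: 2 H
  1 × N (charge +1): no H
  1 × O (charge -1): no H
  Total hydrogens = 14.

14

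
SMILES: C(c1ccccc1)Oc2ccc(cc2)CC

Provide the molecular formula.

C15H16O

Heavy atoms from the SMILES: 15 C, 1 O.
Implicit hydrogens by atom environment:
  9 × C (aromatic): 1 H each → 9
  3 × C (aromatic): no H
  2 × C: 2 H each → 4
  1 × C: 3 H
  1 × O: no H
  Total hydrogens = 16.
Molecular formula: C15H16O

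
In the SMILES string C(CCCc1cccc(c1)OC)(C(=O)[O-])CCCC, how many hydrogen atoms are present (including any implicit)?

23

Hydrogens are implicit in SMILES; fill each atom to its normal valence:
  6 × C: 2 H each → 12
  4 × C (aromatic): 1 H each → 4
  2 × C: 3 H each → 6
  2 × C (aromatic): no H
  2 × O: no H
  1 × C: 1 H
  1 × C: no H
  1 × O (charge -1): no H
  Total hydrogens = 23.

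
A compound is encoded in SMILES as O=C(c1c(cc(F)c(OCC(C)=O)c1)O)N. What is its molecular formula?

Heavy atoms from the SMILES: 10 C, 1 F, 1 N, 4 O.
Implicit hydrogens by atom environment:
  4 × C (aromatic): no H
  3 × O: no H
  2 × C (aromatic): 1 H each → 2
  2 × C: no H
  1 × C: 3 H
  1 × C: 2 H
  1 × F: no H
  1 × N: 2 H
  1 × O: 1 H
  Total hydrogens = 10.
Molecular formula: C10H10FNO4

C10H10FNO4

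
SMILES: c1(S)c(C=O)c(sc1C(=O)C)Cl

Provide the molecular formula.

C7H5ClO2S2

Heavy atoms from the SMILES: 7 C, 1 Cl, 2 O, 2 S.
Implicit hydrogens by atom environment:
  4 × C (aromatic): no H
  2 × O: no H
  1 × C: 3 H
  1 × C: 1 H
  1 × C: no H
  1 × Cl: no H
  1 × S: 1 H
  1 × S (aromatic): no H
  Total hydrogens = 5.
Molecular formula: C7H5ClO2S2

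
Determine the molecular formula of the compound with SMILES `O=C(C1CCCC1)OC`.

C7H12O2

Heavy atoms from the SMILES: 7 C, 2 O.
Implicit hydrogens by atom environment:
  4 × C: 2 H each → 8
  2 × O: no H
  1 × C: 3 H
  1 × C: 1 H
  1 × C: no H
  Total hydrogens = 12.
Molecular formula: C7H12O2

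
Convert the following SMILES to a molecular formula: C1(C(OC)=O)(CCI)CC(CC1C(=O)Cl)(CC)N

Heavy atoms from the SMILES: 12 C, 1 Cl, 1 I, 1 N, 3 O.
Implicit hydrogens by atom environment:
  5 × C: 2 H each → 10
  4 × C: no H
  3 × O: no H
  2 × C: 3 H each → 6
  1 × C: 1 H
  1 × Cl: no H
  1 × I: no H
  1 × N: 2 H
  Total hydrogens = 19.
Molecular formula: C12H19ClINO3

C12H19ClINO3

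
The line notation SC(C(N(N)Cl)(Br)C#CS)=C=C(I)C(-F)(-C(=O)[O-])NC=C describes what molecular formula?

Heavy atoms from the SMILES: 1 Br, 10 C, 1 Cl, 1 F, 1 I, 3 N, 2 O, 2 S.
Implicit hydrogens by atom environment:
  8 × C: no H
  2 × S: 1 H each → 2
  1 × Br: no H
  1 × C: 2 H
  1 × C: 1 H
  1 × Cl: no H
  1 × F: no H
  1 × I: no H
  1 × N: 2 H
  1 × N: 1 H
  1 × N: no H
  1 × O: no H
  1 × O (charge -1): no H
  Total hydrogens = 8.
Net charge -1.
Molecular formula: C10H8BrClFIN3O2S2-

C10H8BrClFIN3O2S2-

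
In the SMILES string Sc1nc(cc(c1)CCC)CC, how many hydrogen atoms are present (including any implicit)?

Hydrogens are implicit in SMILES; fill each atom to its normal valence:
  3 × C: 2 H each → 6
  3 × C (aromatic): no H
  2 × C: 3 H each → 6
  2 × C (aromatic): 1 H each → 2
  1 × N (aromatic): no H
  1 × S: 1 H
  Total hydrogens = 15.

15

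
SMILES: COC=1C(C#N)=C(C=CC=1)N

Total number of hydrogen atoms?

Hydrogens are implicit in SMILES; fill each atom to its normal valence:
  3 × C (aromatic): 1 H each → 3
  3 × C (aromatic): no H
  1 × C: 3 H
  1 × C: no H
  1 × N: 2 H
  1 × N: no H
  1 × O: no H
  Total hydrogens = 8.

8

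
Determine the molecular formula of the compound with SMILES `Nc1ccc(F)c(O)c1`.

Heavy atoms from the SMILES: 6 C, 1 F, 1 N, 1 O.
Implicit hydrogens by atom environment:
  3 × C (aromatic): 1 H each → 3
  3 × C (aromatic): no H
  1 × F: no H
  1 × N: 2 H
  1 × O: 1 H
  Total hydrogens = 6.
Molecular formula: C6H6FNO

C6H6FNO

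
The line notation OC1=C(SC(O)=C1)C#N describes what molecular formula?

Heavy atoms from the SMILES: 5 C, 1 N, 2 O, 1 S.
Implicit hydrogens by atom environment:
  3 × C (aromatic): no H
  2 × O: 1 H each → 2
  1 × C (aromatic): 1 H
  1 × C: no H
  1 × N: no H
  1 × S (aromatic): no H
  Total hydrogens = 3.
Molecular formula: C5H3NO2S

C5H3NO2S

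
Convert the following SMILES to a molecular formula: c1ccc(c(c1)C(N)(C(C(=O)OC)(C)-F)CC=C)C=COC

Heavy atoms from the SMILES: 17 C, 1 F, 1 N, 3 O.
Implicit hydrogens by atom environment:
  4 × C (aromatic): 1 H each → 4
  3 × C: 3 H each → 9
  3 × C: 1 H each → 3
  3 × C: no H
  3 × O: no H
  2 × C: 2 H each → 4
  2 × C (aromatic): no H
  1 × F: no H
  1 × N: 2 H
  Total hydrogens = 22.
Molecular formula: C17H22FNO3

C17H22FNO3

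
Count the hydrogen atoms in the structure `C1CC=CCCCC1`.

Hydrogens are implicit in SMILES; fill each atom to its normal valence:
  6 × C: 2 H each → 12
  2 × C: 1 H each → 2
  Total hydrogens = 14.

14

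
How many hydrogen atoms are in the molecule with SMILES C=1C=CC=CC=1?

6

Hydrogens are implicit in SMILES; fill each atom to its normal valence:
  6 × C (aromatic): 1 H each → 6
  Total hydrogens = 6.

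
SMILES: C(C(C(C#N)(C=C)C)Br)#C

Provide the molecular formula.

C8H8BrN

Heavy atoms from the SMILES: 1 Br, 8 C, 1 N.
Implicit hydrogens by atom environment:
  3 × C: 1 H each → 3
  3 × C: no H
  1 × Br: no H
  1 × C: 3 H
  1 × C: 2 H
  1 × N: no H
  Total hydrogens = 8.
Molecular formula: C8H8BrN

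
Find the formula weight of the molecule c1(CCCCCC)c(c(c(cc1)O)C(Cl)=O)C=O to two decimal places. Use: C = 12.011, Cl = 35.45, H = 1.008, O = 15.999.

Molecular formula: C14H17ClO3.
M = 14×12.011 + 1×35.45 + 17×1.008 + 3×15.999 = 268.74 g/mol.

268.74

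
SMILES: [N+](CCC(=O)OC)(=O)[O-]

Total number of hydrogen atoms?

Hydrogens are implicit in SMILES; fill each atom to its normal valence:
  3 × O: no H
  2 × C: 2 H each → 4
  1 × C: 3 H
  1 × C: no H
  1 × N (charge +1): no H
  1 × O (charge -1): no H
  Total hydrogens = 7.

7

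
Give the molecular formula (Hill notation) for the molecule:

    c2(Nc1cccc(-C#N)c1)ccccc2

C13H10N2

Heavy atoms from the SMILES: 13 C, 2 N.
Implicit hydrogens by atom environment:
  9 × C (aromatic): 1 H each → 9
  3 × C (aromatic): no H
  1 × C: no H
  1 × N: 1 H
  1 × N: no H
  Total hydrogens = 10.
Molecular formula: C13H10N2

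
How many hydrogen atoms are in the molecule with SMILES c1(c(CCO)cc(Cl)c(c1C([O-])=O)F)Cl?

6

Hydrogens are implicit in SMILES; fill each atom to its normal valence:
  5 × C (aromatic): no H
  2 × C: 2 H each → 4
  2 × Cl: no H
  1 × C (aromatic): 1 H
  1 × C: no H
  1 × F: no H
  1 × O: 1 H
  1 × O: no H
  1 × O (charge -1): no H
  Total hydrogens = 6.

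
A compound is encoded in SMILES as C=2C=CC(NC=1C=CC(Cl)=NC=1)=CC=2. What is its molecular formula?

Heavy atoms from the SMILES: 11 C, 1 Cl, 2 N.
Implicit hydrogens by atom environment:
  8 × C (aromatic): 1 H each → 8
  3 × C (aromatic): no H
  1 × Cl: no H
  1 × N: 1 H
  1 × N (aromatic): no H
  Total hydrogens = 9.
Molecular formula: C11H9ClN2

C11H9ClN2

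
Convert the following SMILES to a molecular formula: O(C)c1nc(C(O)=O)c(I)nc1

Heavy atoms from the SMILES: 6 C, 1 I, 2 N, 3 O.
Implicit hydrogens by atom environment:
  3 × C (aromatic): no H
  2 × N (aromatic): no H
  2 × O: no H
  1 × C: 3 H
  1 × C (aromatic): 1 H
  1 × C: no H
  1 × I: no H
  1 × O: 1 H
  Total hydrogens = 5.
Molecular formula: C6H5IN2O3

C6H5IN2O3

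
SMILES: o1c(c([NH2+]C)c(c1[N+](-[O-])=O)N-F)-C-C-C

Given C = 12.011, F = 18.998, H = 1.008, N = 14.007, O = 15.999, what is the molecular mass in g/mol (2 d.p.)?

Molecular formula: C8H13FN3O3+.
M = 8×12.011 + 1×18.998 + 13×1.008 + 3×14.007 + 3×15.999 = 218.21 g/mol.

218.21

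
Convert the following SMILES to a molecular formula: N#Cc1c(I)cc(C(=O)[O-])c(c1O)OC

C9H5INO4-

Heavy atoms from the SMILES: 9 C, 1 I, 1 N, 4 O.
Implicit hydrogens by atom environment:
  5 × C (aromatic): no H
  2 × C: no H
  2 × O: no H
  1 × C: 3 H
  1 × C (aromatic): 1 H
  1 × I: no H
  1 × N: no H
  1 × O: 1 H
  1 × O (charge -1): no H
  Total hydrogens = 5.
Net charge -1.
Molecular formula: C9H5INO4-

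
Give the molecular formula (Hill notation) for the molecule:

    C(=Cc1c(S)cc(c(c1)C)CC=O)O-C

C12H14O2S

Heavy atoms from the SMILES: 12 C, 2 O, 1 S.
Implicit hydrogens by atom environment:
  4 × C (aromatic): no H
  3 × C: 1 H each → 3
  2 × C: 3 H each → 6
  2 × C (aromatic): 1 H each → 2
  2 × O: no H
  1 × C: 2 H
  1 × S: 1 H
  Total hydrogens = 14.
Molecular formula: C12H14O2S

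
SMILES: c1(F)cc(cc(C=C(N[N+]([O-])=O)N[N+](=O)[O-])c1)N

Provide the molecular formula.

Heavy atoms from the SMILES: 8 C, 1 F, 5 N, 4 O.
Implicit hydrogens by atom environment:
  3 × C (aromatic): 1 H each → 3
  3 × C (aromatic): no H
  2 × N: 1 H each → 2
  2 × N (charge +1): no H
  2 × O: no H
  2 × O (charge -1): no H
  1 × C: 1 H
  1 × C: no H
  1 × F: no H
  1 × N: 2 H
  Total hydrogens = 8.
Molecular formula: C8H8FN5O4

C8H8FN5O4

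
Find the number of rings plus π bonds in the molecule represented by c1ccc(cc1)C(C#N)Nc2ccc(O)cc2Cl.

Molecular formula from the SMILES: C14H11ClN2O.
DoU = (2C + 2 + N − H − X)/2 = (2·14 + 2 + 2 − 11 − 1)/2 = 20/2 = 10.
(Structurally: 2 ring(s) + 8 π bond(s) = 10.)

10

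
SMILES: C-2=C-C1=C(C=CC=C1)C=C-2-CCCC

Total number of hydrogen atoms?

Hydrogens are implicit in SMILES; fill each atom to its normal valence:
  7 × C (aromatic): 1 H each → 7
  3 × C: 2 H each → 6
  3 × C (aromatic): no H
  1 × C: 3 H
  Total hydrogens = 16.

16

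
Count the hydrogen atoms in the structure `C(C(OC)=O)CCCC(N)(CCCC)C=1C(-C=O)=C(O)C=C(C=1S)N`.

Hydrogens are implicit in SMILES; fill each atom to its normal valence:
  7 × C: 2 H each → 14
  5 × C (aromatic): no H
  3 × O: no H
  2 × C: 3 H each → 6
  2 × C: no H
  2 × N: 2 H each → 4
  1 × C (aromatic): 1 H
  1 × C: 1 H
  1 × O: 1 H
  1 × S: 1 H
  Total hydrogens = 28.

28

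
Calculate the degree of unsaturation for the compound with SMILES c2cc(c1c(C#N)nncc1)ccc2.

Molecular formula from the SMILES: C11H7N3.
DoU = (2C + 2 + N − H − X)/2 = (2·11 + 2 + 3 − 7 − 0)/2 = 20/2 = 10.
(Structurally: 2 ring(s) + 8 π bond(s) = 10.)

10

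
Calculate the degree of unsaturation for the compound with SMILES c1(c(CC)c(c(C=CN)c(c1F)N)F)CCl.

Molecular formula from the SMILES: C11H13ClF2N2.
DoU = (2C + 2 + N − H − X)/2 = (2·11 + 2 + 2 − 13 − 3)/2 = 10/2 = 5.
(Structurally: 1 ring(s) + 4 π bond(s) = 5.)

5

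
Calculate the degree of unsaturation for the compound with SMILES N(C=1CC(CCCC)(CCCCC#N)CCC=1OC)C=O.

Molecular formula from the SMILES: C17H28N2O2.
DoU = (2C + 2 + N − H − X)/2 = (2·17 + 2 + 2 − 28 − 0)/2 = 10/2 = 5.
(Structurally: 1 ring(s) + 4 π bond(s) = 5.)

5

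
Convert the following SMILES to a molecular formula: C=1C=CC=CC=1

Heavy atoms from the SMILES: 6 C.
Implicit hydrogens by atom environment:
  6 × C (aromatic): 1 H each → 6
  Total hydrogens = 6.
Molecular formula: C6H6

C6H6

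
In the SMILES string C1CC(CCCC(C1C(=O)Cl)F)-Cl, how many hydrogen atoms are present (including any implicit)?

Hydrogens are implicit in SMILES; fill each atom to its normal valence:
  5 × C: 2 H each → 10
  3 × C: 1 H each → 3
  2 × Cl: no H
  1 × C: no H
  1 × F: no H
  1 × O: no H
  Total hydrogens = 13.

13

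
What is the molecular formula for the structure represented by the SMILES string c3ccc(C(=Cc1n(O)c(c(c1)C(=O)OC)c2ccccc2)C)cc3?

Heavy atoms from the SMILES: 21 C, 1 N, 3 O.
Implicit hydrogens by atom environment:
  11 × C (aromatic): 1 H each → 11
  5 × C (aromatic): no H
  2 × C: 3 H each → 6
  2 × C: no H
  2 × O: no H
  1 × C: 1 H
  1 × N (aromatic): no H
  1 × O: 1 H
  Total hydrogens = 19.
Molecular formula: C21H19NO3

C21H19NO3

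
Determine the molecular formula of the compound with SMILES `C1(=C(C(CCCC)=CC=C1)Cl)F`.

C10H12ClF

Heavy atoms from the SMILES: 10 C, 1 Cl, 1 F.
Implicit hydrogens by atom environment:
  3 × C: 2 H each → 6
  3 × C (aromatic): 1 H each → 3
  3 × C (aromatic): no H
  1 × C: 3 H
  1 × Cl: no H
  1 × F: no H
  Total hydrogens = 12.
Molecular formula: C10H12ClF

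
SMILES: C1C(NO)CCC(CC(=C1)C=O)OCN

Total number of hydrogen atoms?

Hydrogens are implicit in SMILES; fill each atom to its normal valence:
  5 × C: 2 H each → 10
  4 × C: 1 H each → 4
  2 × O: no H
  1 × C: no H
  1 × N: 2 H
  1 × N: 1 H
  1 × O: 1 H
  Total hydrogens = 18.

18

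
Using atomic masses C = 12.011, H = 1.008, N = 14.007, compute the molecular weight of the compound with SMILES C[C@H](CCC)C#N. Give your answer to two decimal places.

Molecular formula: C6H11N.
M = 6×12.011 + 11×1.008 + 1×14.007 = 97.16 g/mol.

97.16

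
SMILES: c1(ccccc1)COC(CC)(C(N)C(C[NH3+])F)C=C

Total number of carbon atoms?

The symbol for carbon appears 15 times in the SMILES. Lowercase c denotes aromatic carbon and counts toward C.

15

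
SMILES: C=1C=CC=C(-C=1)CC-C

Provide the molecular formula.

Heavy atoms from the SMILES: 9 C.
Implicit hydrogens by atom environment:
  5 × C (aromatic): 1 H each → 5
  2 × C: 2 H each → 4
  1 × C: 3 H
  1 × C (aromatic): no H
  Total hydrogens = 12.
Molecular formula: C9H12

C9H12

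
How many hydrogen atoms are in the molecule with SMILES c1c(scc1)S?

4

Hydrogens are implicit in SMILES; fill each atom to its normal valence:
  3 × C (aromatic): 1 H each → 3
  1 × C (aromatic): no H
  1 × S: 1 H
  1 × S (aromatic): no H
  Total hydrogens = 4.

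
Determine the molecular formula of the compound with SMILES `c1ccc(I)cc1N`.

C6H6IN

Heavy atoms from the SMILES: 6 C, 1 I, 1 N.
Implicit hydrogens by atom environment:
  4 × C (aromatic): 1 H each → 4
  2 × C (aromatic): no H
  1 × I: no H
  1 × N: 2 H
  Total hydrogens = 6.
Molecular formula: C6H6IN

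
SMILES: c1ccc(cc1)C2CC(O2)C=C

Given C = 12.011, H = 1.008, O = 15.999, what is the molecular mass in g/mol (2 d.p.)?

Molecular formula: C11H12O.
M = 11×12.011 + 12×1.008 + 1×15.999 = 160.22 g/mol.

160.22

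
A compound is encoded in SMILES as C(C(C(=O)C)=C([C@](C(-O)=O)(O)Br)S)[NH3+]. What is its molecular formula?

C7H11BrNO4S+

Heavy atoms from the SMILES: 1 Br, 7 C, 1 N, 4 O, 1 S.
Implicit hydrogens by atom environment:
  5 × C: no H
  2 × O: 1 H each → 2
  2 × O: no H
  1 × Br: no H
  1 × C: 3 H
  1 × C: 2 H
  1 × N (charge +1): 3 H
  1 × S: 1 H
  Total hydrogens = 11.
Net charge +1.
Molecular formula: C7H11BrNO4S+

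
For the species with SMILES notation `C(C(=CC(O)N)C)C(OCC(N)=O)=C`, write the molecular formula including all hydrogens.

C9H16N2O3

Heavy atoms from the SMILES: 9 C, 2 N, 3 O.
Implicit hydrogens by atom environment:
  3 × C: 2 H each → 6
  3 × C: no H
  2 × C: 1 H each → 2
  2 × N: 2 H each → 4
  2 × O: no H
  1 × C: 3 H
  1 × O: 1 H
  Total hydrogens = 16.
Molecular formula: C9H16N2O3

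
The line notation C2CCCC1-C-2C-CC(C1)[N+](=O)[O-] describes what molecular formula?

Heavy atoms from the SMILES: 10 C, 1 N, 2 O.
Implicit hydrogens by atom environment:
  7 × C: 2 H each → 14
  3 × C: 1 H each → 3
  1 × N (charge +1): no H
  1 × O: no H
  1 × O (charge -1): no H
  Total hydrogens = 17.
Molecular formula: C10H17NO2

C10H17NO2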